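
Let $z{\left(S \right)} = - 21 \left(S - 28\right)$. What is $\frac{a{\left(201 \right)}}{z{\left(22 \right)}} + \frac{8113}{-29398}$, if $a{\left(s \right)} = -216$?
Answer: $- \frac{409567}{205786} \approx -1.9903$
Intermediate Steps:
$z{\left(S \right)} = 588 - 21 S$ ($z{\left(S \right)} = - 21 \left(-28 + S\right) = 588 - 21 S$)
$\frac{a{\left(201 \right)}}{z{\left(22 \right)}} + \frac{8113}{-29398} = - \frac{216}{588 - 462} + \frac{8113}{-29398} = - \frac{216}{588 - 462} + 8113 \left(- \frac{1}{29398}\right) = - \frac{216}{126} - \frac{8113}{29398} = \left(-216\right) \frac{1}{126} - \frac{8113}{29398} = - \frac{12}{7} - \frac{8113}{29398} = - \frac{409567}{205786}$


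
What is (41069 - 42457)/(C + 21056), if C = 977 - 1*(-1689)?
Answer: -694/11861 ≈ -0.058511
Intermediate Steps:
C = 2666 (C = 977 + 1689 = 2666)
(41069 - 42457)/(C + 21056) = (41069 - 42457)/(2666 + 21056) = -1388/23722 = -1388*1/23722 = -694/11861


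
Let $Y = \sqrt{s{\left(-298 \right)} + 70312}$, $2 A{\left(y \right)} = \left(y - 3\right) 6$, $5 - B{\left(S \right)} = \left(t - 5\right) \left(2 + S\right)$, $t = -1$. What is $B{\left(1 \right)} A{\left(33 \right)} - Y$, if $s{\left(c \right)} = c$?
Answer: $2070 - \sqrt{70014} \approx 1805.4$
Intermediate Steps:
$B{\left(S \right)} = 17 + 6 S$ ($B{\left(S \right)} = 5 - \left(-1 - 5\right) \left(2 + S\right) = 5 - - 6 \left(2 + S\right) = 5 - \left(-12 - 6 S\right) = 5 + \left(12 + 6 S\right) = 17 + 6 S$)
$A{\left(y \right)} = -9 + 3 y$ ($A{\left(y \right)} = \frac{\left(y - 3\right) 6}{2} = \frac{\left(-3 + y\right) 6}{2} = \frac{-18 + 6 y}{2} = -9 + 3 y$)
$Y = \sqrt{70014}$ ($Y = \sqrt{-298 + 70312} = \sqrt{70014} \approx 264.6$)
$B{\left(1 \right)} A{\left(33 \right)} - Y = \left(17 + 6 \cdot 1\right) \left(-9 + 3 \cdot 33\right) - \sqrt{70014} = \left(17 + 6\right) \left(-9 + 99\right) - \sqrt{70014} = 23 \cdot 90 - \sqrt{70014} = 2070 - \sqrt{70014}$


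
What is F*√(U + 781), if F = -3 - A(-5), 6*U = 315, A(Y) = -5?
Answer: √3334 ≈ 57.741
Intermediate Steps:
U = 105/2 (U = (⅙)*315 = 105/2 ≈ 52.500)
F = 2 (F = -3 - 1*(-5) = -3 + 5 = 2)
F*√(U + 781) = 2*√(105/2 + 781) = 2*√(1667/2) = 2*(√3334/2) = √3334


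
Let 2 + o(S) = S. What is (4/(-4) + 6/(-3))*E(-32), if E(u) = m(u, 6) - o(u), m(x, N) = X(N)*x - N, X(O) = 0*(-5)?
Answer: -84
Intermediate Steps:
X(O) = 0
o(S) = -2 + S
m(x, N) = -N (m(x, N) = 0*x - N = 0 - N = -N)
E(u) = -4 - u (E(u) = -1*6 - (-2 + u) = -6 + (2 - u) = -4 - u)
(4/(-4) + 6/(-3))*E(-32) = (4/(-4) + 6/(-3))*(-4 - 1*(-32)) = (4*(-¼) + 6*(-⅓))*(-4 + 32) = (-1 - 2)*28 = -3*28 = -84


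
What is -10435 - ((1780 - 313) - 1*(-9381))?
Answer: -21283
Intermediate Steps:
-10435 - ((1780 - 313) - 1*(-9381)) = -10435 - (1467 + 9381) = -10435 - 1*10848 = -10435 - 10848 = -21283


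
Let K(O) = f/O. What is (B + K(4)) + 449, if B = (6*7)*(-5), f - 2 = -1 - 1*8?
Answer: 949/4 ≈ 237.25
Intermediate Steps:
f = -7 (f = 2 + (-1 - 1*8) = 2 + (-1 - 8) = 2 - 9 = -7)
K(O) = -7/O
B = -210 (B = 42*(-5) = -210)
(B + K(4)) + 449 = (-210 - 7/4) + 449 = -847/4 + 449 = 949/4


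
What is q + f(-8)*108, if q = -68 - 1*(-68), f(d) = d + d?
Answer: -1728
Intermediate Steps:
f(d) = 2*d
q = 0 (q = -68 + 68 = 0)
q + f(-8)*108 = 0 + (2*(-8))*108 = 0 - 16*108 = 0 - 1728 = -1728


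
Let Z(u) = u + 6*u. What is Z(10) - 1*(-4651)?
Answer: 4721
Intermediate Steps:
Z(u) = 7*u
Z(10) - 1*(-4651) = 7*10 - 1*(-4651) = 70 + 4651 = 4721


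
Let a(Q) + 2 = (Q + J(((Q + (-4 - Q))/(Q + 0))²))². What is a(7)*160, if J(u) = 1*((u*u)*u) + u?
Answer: 115578990179680/13841287201 ≈ 8350.3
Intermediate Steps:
J(u) = u + u³ (J(u) = 1*(u²*u) + u = 1*u³ + u = u³ + u = u + u³)
a(Q) = -2 + (Q + 16/Q² + 4096/Q⁶)² (a(Q) = -2 + (Q + (((Q + (-4 - Q))/(Q + 0))² + (((Q + (-4 - Q))/(Q + 0))²)³))² = -2 + (Q + ((-4/Q)² + ((-4/Q)²)³))² = -2 + (Q + (16/Q² + (16/Q²)³))² = -2 + (Q + (16/Q² + 4096/Q⁶))² = -2 + (Q + 16/Q² + 4096/Q⁶)²)
a(7)*160 = (-2 + (4096 + 7⁷ + 16*7⁴)²/7¹²)*160 = (-2 + (4096 + 823543 + 16*2401)²/13841287201)*160 = (-2 + (4096 + 823543 + 38416)²/13841287201)*160 = (-2 + (1/13841287201)*866055²)*160 = (-2 + (1/13841287201)*750051263025)*160 = (-2 + 750051263025/13841287201)*160 = (722368688623/13841287201)*160 = 115578990179680/13841287201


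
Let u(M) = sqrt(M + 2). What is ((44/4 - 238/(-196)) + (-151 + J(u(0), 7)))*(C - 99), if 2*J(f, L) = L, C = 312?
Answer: -201711/7 ≈ -28816.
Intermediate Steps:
u(M) = sqrt(2 + M)
J(f, L) = L/2
((44/4 - 238/(-196)) + (-151 + J(u(0), 7)))*(C - 99) = ((44/4 - 238/(-196)) + (-151 + (1/2)*7))*(312 - 99) = ((44*(1/4) - 238*(-1/196)) + (-151 + 7/2))*213 = ((11 + 17/14) - 295/2)*213 = (171/14 - 295/2)*213 = -947/7*213 = -201711/7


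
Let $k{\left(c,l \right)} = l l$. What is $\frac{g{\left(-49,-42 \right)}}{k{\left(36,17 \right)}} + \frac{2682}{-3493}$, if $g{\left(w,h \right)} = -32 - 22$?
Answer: $- \frac{963720}{1009477} \approx -0.95467$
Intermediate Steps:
$g{\left(w,h \right)} = -54$
$k{\left(c,l \right)} = l^{2}$
$\frac{g{\left(-49,-42 \right)}}{k{\left(36,17 \right)}} + \frac{2682}{-3493} = - \frac{54}{17^{2}} + \frac{2682}{-3493} = - \frac{54}{289} + 2682 \left(- \frac{1}{3493}\right) = \left(-54\right) \frac{1}{289} - \frac{2682}{3493} = - \frac{54}{289} - \frac{2682}{3493} = - \frac{963720}{1009477}$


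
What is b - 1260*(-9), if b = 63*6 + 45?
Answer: 11763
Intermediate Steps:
b = 423 (b = 378 + 45 = 423)
b - 1260*(-9) = 423 - 1260*(-9) = 423 + 11340 = 11763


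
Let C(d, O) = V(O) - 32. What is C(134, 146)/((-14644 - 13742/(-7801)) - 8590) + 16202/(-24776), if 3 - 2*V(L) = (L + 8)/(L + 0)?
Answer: -117278965633/179709300009 ≈ -0.65260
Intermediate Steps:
V(L) = 3/2 - (8 + L)/(2*L) (V(L) = 3/2 - (L + 8)/(2*(L + 0)) = 3/2 - (8 + L)/(2*L))
C(d, O) = -32 + (-4 + O)/O (C(d, O) = (-4 + O)/O - 32 = -32 + (-4 + O)/O)
C(134, 146)/((-14644 - 13742/(-7801)) - 8590) + 16202/(-24776) = (-31 - 4/146)/((-14644 - 13742/(-7801)) - 8590) + 16202/(-24776) = (-31 - 4*1/146)/((-14644 - 13742*(-1/7801)) - 8590) + 16202*(-1/24776) = (-31 - 2/73)/((-14644 + 13742/7801) - 8590) - 8101/12388 = -2265/(73*(-114224102/7801 - 8590)) - 8101/12388 = -2265/(73*(-181234692/7801)) - 8101/12388 = -2265/73*(-7801/181234692) - 8101/12388 = 5889755/4410044172 - 8101/12388 = -117278965633/179709300009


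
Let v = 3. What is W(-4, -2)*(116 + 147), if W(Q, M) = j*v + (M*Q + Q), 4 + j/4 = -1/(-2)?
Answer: -9994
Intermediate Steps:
j = -14 (j = -16 + 4*(-1/(-2)) = -16 + 4*(-1*(-½)) = -16 + 4*(½) = -16 + 2 = -14)
W(Q, M) = -42 + Q + M*Q (W(Q, M) = -14*3 + (M*Q + Q) = -42 + (Q + M*Q) = -42 + Q + M*Q)
W(-4, -2)*(116 + 147) = (-42 - 4 - 2*(-4))*(116 + 147) = (-42 - 4 + 8)*263 = -38*263 = -9994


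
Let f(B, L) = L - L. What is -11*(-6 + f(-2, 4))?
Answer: 66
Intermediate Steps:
f(B, L) = 0
-11*(-6 + f(-2, 4)) = -11*(-6 + 0) = -11*(-6) = -1*(-66) = 66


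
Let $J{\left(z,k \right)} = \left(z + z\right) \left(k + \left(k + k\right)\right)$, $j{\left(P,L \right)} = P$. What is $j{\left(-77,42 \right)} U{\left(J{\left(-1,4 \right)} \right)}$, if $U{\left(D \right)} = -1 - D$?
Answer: $-1771$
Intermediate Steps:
$J{\left(z,k \right)} = 6 k z$ ($J{\left(z,k \right)} = 2 z \left(k + 2 k\right) = 2 z 3 k = 6 k z$)
$j{\left(-77,42 \right)} U{\left(J{\left(-1,4 \right)} \right)} = - 77 \left(-1 - 6 \cdot 4 \left(-1\right)\right) = - 77 \left(-1 - -24\right) = - 77 \left(-1 + 24\right) = \left(-77\right) 23 = -1771$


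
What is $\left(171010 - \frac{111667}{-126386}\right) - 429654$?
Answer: $- \frac{32688868917}{126386} \approx -2.5864 \cdot 10^{5}$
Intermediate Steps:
$\left(171010 - \frac{111667}{-126386}\right) - 429654 = \left(171010 - - \frac{111667}{126386}\right) - 429654 = \left(171010 + \frac{111667}{126386}\right) - 429654 = \frac{21613381527}{126386} - 429654 = - \frac{32688868917}{126386}$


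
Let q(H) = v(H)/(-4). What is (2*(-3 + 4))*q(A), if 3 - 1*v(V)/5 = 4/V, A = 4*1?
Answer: -5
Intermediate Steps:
A = 4
v(V) = 15 - 20/V
q(H) = -15/4 + 5/H (q(H) = (15 - 20/H)/(-4) = (15 - 20/H)*(-1/4) = -15/4 + 5/H)
(2*(-3 + 4))*q(A) = (2*(-3 + 4))*(-15/4 + 5/4) = (2*1)*(-15/4 + 5*(1/4)) = 2*(-15/4 + 5/4) = 2*(-5/2) = -5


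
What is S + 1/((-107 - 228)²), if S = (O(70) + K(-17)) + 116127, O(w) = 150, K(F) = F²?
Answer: 13081619351/112225 ≈ 1.1657e+5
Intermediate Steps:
S = 116566 (S = (150 + (-17)²) + 116127 = (150 + 289) + 116127 = 439 + 116127 = 116566)
S + 1/((-107 - 228)²) = 116566 + 1/((-107 - 228)²) = 116566 + 1/((-335)²) = 116566 + 1/112225 = 13081619351/112225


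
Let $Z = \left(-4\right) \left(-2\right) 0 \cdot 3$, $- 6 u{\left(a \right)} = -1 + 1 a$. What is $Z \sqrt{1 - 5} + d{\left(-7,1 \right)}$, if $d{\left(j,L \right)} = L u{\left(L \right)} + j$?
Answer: $-7$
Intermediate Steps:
$u{\left(a \right)} = \frac{1}{6} - \frac{a}{6}$ ($u{\left(a \right)} = - \frac{-1 + 1 a}{6} = - \frac{-1 + a}{6} = \frac{1}{6} - \frac{a}{6}$)
$d{\left(j,L \right)} = j + L \left(\frac{1}{6} - \frac{L}{6}\right)$ ($d{\left(j,L \right)} = L \left(\frac{1}{6} - \frac{L}{6}\right) + j = j + L \left(\frac{1}{6} - \frac{L}{6}\right)$)
$Z = 0$ ($Z = 8 \cdot 0 \cdot 3 = 0 \cdot 3 = 0$)
$Z \sqrt{1 - 5} + d{\left(-7,1 \right)} = 0 \sqrt{1 - 5} - \left(7 + \frac{-1 + 1}{6}\right) = 0 \sqrt{-4} - \left(7 + \frac{1}{6} \cdot 0\right) = 0 \cdot 2 i + \left(-7 + 0\right) = 0 - 7 = -7$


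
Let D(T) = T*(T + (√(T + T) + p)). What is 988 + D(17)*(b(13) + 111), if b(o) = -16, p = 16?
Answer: 54283 + 1615*√34 ≈ 63700.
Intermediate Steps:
D(T) = T*(16 + T + √2*√T) (D(T) = T*(T + (√(T + T) + 16)) = T*(T + (√(2*T) + 16)) = T*(T + (√2*√T + 16)) = T*(T + (16 + √2*√T)) = T*(16 + T + √2*√T))
988 + D(17)*(b(13) + 111) = 988 + (17² + 16*17 + √2*17^(3/2))*(-16 + 111) = 988 + (289 + 272 + √2*(17*√17))*95 = 988 + (289 + 272 + 17*√34)*95 = 988 + (561 + 17*√34)*95 = 988 + (53295 + 1615*√34) = 54283 + 1615*√34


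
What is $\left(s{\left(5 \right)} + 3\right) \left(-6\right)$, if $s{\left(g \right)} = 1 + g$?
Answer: $-54$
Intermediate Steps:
$\left(s{\left(5 \right)} + 3\right) \left(-6\right) = \left(\left(1 + 5\right) + 3\right) \left(-6\right) = \left(6 + 3\right) \left(-6\right) = 9 \left(-6\right) = -54$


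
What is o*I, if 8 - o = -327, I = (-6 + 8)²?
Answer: 1340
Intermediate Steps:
I = 4 (I = 2² = 4)
o = 335 (o = 8 - 1*(-327) = 8 + 327 = 335)
o*I = 335*4 = 1340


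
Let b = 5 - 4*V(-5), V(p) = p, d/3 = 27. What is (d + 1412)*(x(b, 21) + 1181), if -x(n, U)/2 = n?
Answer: 1688583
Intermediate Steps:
d = 81 (d = 3*27 = 81)
b = 25 (b = 5 - 4*(-5) = 5 + 20 = 25)
x(n, U) = -2*n
(d + 1412)*(x(b, 21) + 1181) = (81 + 1412)*(-2*25 + 1181) = 1493*(-50 + 1181) = 1493*1131 = 1688583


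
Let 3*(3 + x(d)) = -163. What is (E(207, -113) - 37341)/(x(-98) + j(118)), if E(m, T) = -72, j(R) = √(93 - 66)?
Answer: 19305108/29341 + 1010151*√3/29341 ≈ 717.59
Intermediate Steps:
j(R) = 3*√3 (j(R) = √27 = 3*√3)
x(d) = -172/3 (x(d) = -3 + (⅓)*(-163) = -3 - 163/3 = -172/3)
(E(207, -113) - 37341)/(x(-98) + j(118)) = (-72 - 37341)/(-172/3 + 3*√3) = -37413/(-172/3 + 3*√3)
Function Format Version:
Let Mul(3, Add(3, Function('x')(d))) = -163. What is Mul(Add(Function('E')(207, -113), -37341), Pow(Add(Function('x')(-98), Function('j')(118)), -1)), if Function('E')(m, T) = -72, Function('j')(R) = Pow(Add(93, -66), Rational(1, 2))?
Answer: Add(Rational(19305108, 29341), Mul(Rational(1010151, 29341), Pow(3, Rational(1, 2)))) ≈ 717.59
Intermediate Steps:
Function('j')(R) = Mul(3, Pow(3, Rational(1, 2))) (Function('j')(R) = Pow(27, Rational(1, 2)) = Mul(3, Pow(3, Rational(1, 2))))
Function('x')(d) = Rational(-172, 3) (Function('x')(d) = Add(-3, Mul(Rational(1, 3), -163)) = Add(-3, Rational(-163, 3)) = Rational(-172, 3))
Mul(Add(Function('E')(207, -113), -37341), Pow(Add(Function('x')(-98), Function('j')(118)), -1)) = Mul(Add(-72, -37341), Pow(Add(Rational(-172, 3), Mul(3, Pow(3, Rational(1, 2)))), -1)) = Mul(-37413, Pow(Add(Rational(-172, 3), Mul(3, Pow(3, Rational(1, 2)))), -1))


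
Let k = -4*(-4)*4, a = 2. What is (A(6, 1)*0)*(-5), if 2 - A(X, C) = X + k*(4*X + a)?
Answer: 0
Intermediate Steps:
k = 64 (k = 16*4 = 64)
A(X, C) = -126 - 257*X (A(X, C) = 2 - (X + 64*(4*X + 2)) = 2 - (X + 64*(2 + 4*X)) = 2 - (X + (128 + 256*X)) = 2 - (128 + 257*X) = 2 + (-128 - 257*X) = -126 - 257*X)
(A(6, 1)*0)*(-5) = ((-126 - 257*6)*0)*(-5) = ((-126 - 1542)*0)*(-5) = -1668*0*(-5) = 0*(-5) = 0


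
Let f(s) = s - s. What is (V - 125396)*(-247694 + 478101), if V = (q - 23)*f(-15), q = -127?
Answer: -28892116172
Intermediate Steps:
f(s) = 0
V = 0 (V = (-127 - 23)*0 = -150*0 = 0)
(V - 125396)*(-247694 + 478101) = (0 - 125396)*(-247694 + 478101) = -125396*230407 = -28892116172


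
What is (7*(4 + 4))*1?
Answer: 56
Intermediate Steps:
(7*(4 + 4))*1 = (7*8)*1 = 56*1 = 56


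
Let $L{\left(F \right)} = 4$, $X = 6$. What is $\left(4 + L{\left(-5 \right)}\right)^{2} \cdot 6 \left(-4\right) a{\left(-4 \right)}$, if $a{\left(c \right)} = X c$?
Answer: $36864$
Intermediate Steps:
$a{\left(c \right)} = 6 c$
$\left(4 + L{\left(-5 \right)}\right)^{2} \cdot 6 \left(-4\right) a{\left(-4 \right)} = \left(4 + 4\right)^{2} \cdot 6 \left(-4\right) 6 \left(-4\right) = 8^{2} \left(-24\right) \left(-24\right) = 64 \left(-24\right) \left(-24\right) = \left(-1536\right) \left(-24\right) = 36864$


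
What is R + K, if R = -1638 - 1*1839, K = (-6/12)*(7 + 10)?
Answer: -6971/2 ≈ -3485.5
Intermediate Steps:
K = -17/2 (K = -6*1/12*17 = -½*17 = -17/2 ≈ -8.5000)
R = -3477 (R = -1638 - 1839 = -3477)
R + K = -3477 - 17/2 = -6971/2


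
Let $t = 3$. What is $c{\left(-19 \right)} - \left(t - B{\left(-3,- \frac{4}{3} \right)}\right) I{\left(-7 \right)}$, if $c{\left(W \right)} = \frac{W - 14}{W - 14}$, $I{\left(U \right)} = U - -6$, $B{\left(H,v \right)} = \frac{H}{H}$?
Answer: $3$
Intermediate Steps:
$B{\left(H,v \right)} = 1$
$I{\left(U \right)} = 6 + U$ ($I{\left(U \right)} = U + 6 = 6 + U$)
$c{\left(W \right)} = 1$ ($c{\left(W \right)} = \frac{-14 + W}{-14 + W} = 1$)
$c{\left(-19 \right)} - \left(t - B{\left(-3,- \frac{4}{3} \right)}\right) I{\left(-7 \right)} = 1 - \left(3 - 1\right) \left(6 - 7\right) = 1 - \left(3 - 1\right) \left(-1\right) = 1 - 2 \left(-1\right) = 1 - -2 = 1 + 2 = 3$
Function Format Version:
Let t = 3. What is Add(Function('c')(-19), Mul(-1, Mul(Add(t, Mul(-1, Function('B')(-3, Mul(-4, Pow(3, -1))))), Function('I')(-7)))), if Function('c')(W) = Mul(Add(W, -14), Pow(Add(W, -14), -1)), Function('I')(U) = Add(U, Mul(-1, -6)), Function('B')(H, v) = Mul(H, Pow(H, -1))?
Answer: 3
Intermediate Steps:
Function('B')(H, v) = 1
Function('I')(U) = Add(6, U) (Function('I')(U) = Add(U, 6) = Add(6, U))
Function('c')(W) = 1 (Function('c')(W) = Mul(Add(-14, W), Pow(Add(-14, W), -1)) = 1)
Add(Function('c')(-19), Mul(-1, Mul(Add(t, Mul(-1, Function('B')(-3, Mul(-4, Pow(3, -1))))), Function('I')(-7)))) = Add(1, Mul(-1, Mul(Add(3, Mul(-1, 1)), Add(6, -7)))) = Add(1, Mul(-1, Mul(Add(3, -1), -1))) = Add(1, Mul(-1, Mul(2, -1))) = Add(1, Mul(-1, -2)) = Add(1, 2) = 3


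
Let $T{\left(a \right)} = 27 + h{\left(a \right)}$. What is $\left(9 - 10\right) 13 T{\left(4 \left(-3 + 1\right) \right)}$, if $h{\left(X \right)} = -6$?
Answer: $-273$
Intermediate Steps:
$T{\left(a \right)} = 21$ ($T{\left(a \right)} = 27 - 6 = 21$)
$\left(9 - 10\right) 13 T{\left(4 \left(-3 + 1\right) \right)} = \left(9 - 10\right) 13 \cdot 21 = \left(-1\right) 13 \cdot 21 = \left(-13\right) 21 = -273$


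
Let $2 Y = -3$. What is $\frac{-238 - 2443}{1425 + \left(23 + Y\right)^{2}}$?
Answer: $- \frac{10724}{7549} \approx -1.4206$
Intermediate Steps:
$Y = - \frac{3}{2}$ ($Y = \frac{1}{2} \left(-3\right) = - \frac{3}{2} \approx -1.5$)
$\frac{-238 - 2443}{1425 + \left(23 + Y\right)^{2}} = \frac{-238 - 2443}{1425 + \left(23 - \frac{3}{2}\right)^{2}} = - \frac{2681}{1425 + \left(\frac{43}{2}\right)^{2}} = - \frac{2681}{1425 + \frac{1849}{4}} = - \frac{2681}{\frac{7549}{4}} = \left(-2681\right) \frac{4}{7549} = - \frac{10724}{7549}$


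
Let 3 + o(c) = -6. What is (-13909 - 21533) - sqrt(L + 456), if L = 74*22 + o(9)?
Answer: -35442 - 5*sqrt(83) ≈ -35488.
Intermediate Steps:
o(c) = -9 (o(c) = -3 - 6 = -9)
L = 1619 (L = 74*22 - 9 = 1628 - 9 = 1619)
(-13909 - 21533) - sqrt(L + 456) = (-13909 - 21533) - sqrt(1619 + 456) = -35442 - sqrt(2075) = -35442 - 5*sqrt(83)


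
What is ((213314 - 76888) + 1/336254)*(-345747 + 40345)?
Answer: -7004973332691705/168127 ≈ -4.1665e+10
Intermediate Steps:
((213314 - 76888) + 1/336254)*(-345747 + 40345) = (136426 + 1/336254)*(-305402) = (45873788205/336254)*(-305402) = -7004973332691705/168127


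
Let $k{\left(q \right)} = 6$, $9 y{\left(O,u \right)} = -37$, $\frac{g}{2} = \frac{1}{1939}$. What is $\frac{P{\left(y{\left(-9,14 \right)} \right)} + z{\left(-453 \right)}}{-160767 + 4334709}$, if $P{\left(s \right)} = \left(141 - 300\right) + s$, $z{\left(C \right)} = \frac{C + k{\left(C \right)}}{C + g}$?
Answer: $- \frac{1281639223}{32996201083470} \approx -3.8842 \cdot 10^{-5}$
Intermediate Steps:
$g = \frac{2}{1939} \approx 0.0010315$
$y{\left(O,u \right)} = - \frac{37}{9}$ ($y{\left(O,u \right)} = \frac{1}{9} \left(-37\right) = - \frac{37}{9}$)
$z{\left(C \right)} = \frac{6 + C}{\frac{2}{1939} + C}$ ($z{\left(C \right)} = \frac{C + 6}{C + \frac{2}{1939}} = \frac{6 + C}{\frac{2}{1939} + C}$)
$P{\left(s \right)} = -159 + s$
$\frac{P{\left(y{\left(-9,14 \right)} \right)} + z{\left(-453 \right)}}{-160767 + 4334709} = \frac{\left(-159 - \frac{37}{9}\right) + \frac{1939 \left(6 - 453\right)}{2 + 1939 \left(-453\right)}}{-160767 + 4334709} = \frac{- \frac{1468}{9} + 1939 \frac{1}{2 - 878367} \left(-447\right)}{4173942} = \left(- \frac{1468}{9} + 1939 \frac{1}{-878365} \left(-447\right)\right) \frac{1}{4173942} = \left(- \frac{1468}{9} + 1939 \left(- \frac{1}{878365}\right) \left(-447\right)\right) \frac{1}{4173942} = \left(- \frac{1468}{9} + \frac{866733}{878365}\right) \frac{1}{4173942} = \left(- \frac{1281639223}{7905285}\right) \frac{1}{4173942} = - \frac{1281639223}{32996201083470}$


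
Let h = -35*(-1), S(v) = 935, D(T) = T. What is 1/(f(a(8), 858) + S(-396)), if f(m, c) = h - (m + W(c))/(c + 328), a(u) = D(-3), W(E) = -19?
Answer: 593/575221 ≈ 0.0010309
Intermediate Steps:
a(u) = -3
h = 35
f(m, c) = 35 - (-19 + m)/(328 + c) (f(m, c) = 35 - (m - 19)/(c + 328) = 35 - (-19 + m)/(328 + c))
1/(f(a(8), 858) + S(-396)) = 1/((11499 - 1*(-3) + 35*858)/(328 + 858) + 935) = 1/((11499 + 3 + 30030)/1186 + 935) = 1/((1/1186)*41532 + 935) = 1/(20766/593 + 935) = 1/(575221/593) = 593/575221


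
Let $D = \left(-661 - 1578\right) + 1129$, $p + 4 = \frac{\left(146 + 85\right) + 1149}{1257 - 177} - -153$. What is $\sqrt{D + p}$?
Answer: $\frac{5 i \sqrt{1382}}{6} \approx 30.979 i$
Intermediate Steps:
$p = \frac{2705}{18}$ ($p = -4 + \left(\frac{\left(146 + 85\right) + 1149}{1257 - 177} - -153\right) = -4 + \left(\frac{231 + 1149}{1080} + 153\right) = -4 + \left(1380 \cdot \frac{1}{1080} + 153\right) = -4 + \left(\frac{23}{18} + 153\right) = -4 + \frac{2777}{18} = \frac{2705}{18} \approx 150.28$)
$D = -1110$ ($D = -2239 + 1129 = -1110$)
$\sqrt{D + p} = \sqrt{-1110 + \frac{2705}{18}} = \sqrt{- \frac{17275}{18}} = \frac{5 i \sqrt{1382}}{6}$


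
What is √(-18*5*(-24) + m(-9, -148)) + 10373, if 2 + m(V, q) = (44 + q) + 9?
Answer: 10373 + √2063 ≈ 10418.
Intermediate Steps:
m(V, q) = 51 + q (m(V, q) = -2 + ((44 + q) + 9) = -2 + (53 + q) = 51 + q)
√(-18*5*(-24) + m(-9, -148)) + 10373 = √(-18*5*(-24) + (51 - 148)) + 10373 = √(-90*(-24) - 97) + 10373 = √(2160 - 97) + 10373 = √2063 + 10373 = 10373 + √2063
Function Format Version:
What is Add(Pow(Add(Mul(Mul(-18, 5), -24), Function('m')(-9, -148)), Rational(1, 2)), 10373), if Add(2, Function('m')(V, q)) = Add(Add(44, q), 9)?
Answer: Add(10373, Pow(2063, Rational(1, 2))) ≈ 10418.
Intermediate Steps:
Function('m')(V, q) = Add(51, q) (Function('m')(V, q) = Add(-2, Add(Add(44, q), 9)) = Add(-2, Add(53, q)) = Add(51, q))
Add(Pow(Add(Mul(Mul(-18, 5), -24), Function('m')(-9, -148)), Rational(1, 2)), 10373) = Add(Pow(Add(Mul(Mul(-18, 5), -24), Add(51, -148)), Rational(1, 2)), 10373) = Add(Pow(Add(Mul(-90, -24), -97), Rational(1, 2)), 10373) = Add(Pow(Add(2160, -97), Rational(1, 2)), 10373) = Add(Pow(2063, Rational(1, 2)), 10373) = Add(10373, Pow(2063, Rational(1, 2)))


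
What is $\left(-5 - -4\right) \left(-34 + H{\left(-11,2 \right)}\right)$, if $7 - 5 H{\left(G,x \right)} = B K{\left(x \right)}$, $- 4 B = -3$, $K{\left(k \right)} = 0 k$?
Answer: $\frac{163}{5} \approx 32.6$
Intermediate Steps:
$K{\left(k \right)} = 0$
$B = \frac{3}{4}$ ($B = \left(- \frac{1}{4}\right) \left(-3\right) = \frac{3}{4} \approx 0.75$)
$H{\left(G,x \right)} = \frac{7}{5}$ ($H{\left(G,x \right)} = \frac{7}{5} - \frac{\frac{3}{4} \cdot 0}{5} = \frac{7}{5} - 0 = \frac{7}{5} + 0 = \frac{7}{5}$)
$\left(-5 - -4\right) \left(-34 + H{\left(-11,2 \right)}\right) = \left(-5 - -4\right) \left(-34 + \frac{7}{5}\right) = \left(-5 + 4\right) \left(- \frac{163}{5}\right) = \left(-1\right) \left(- \frac{163}{5}\right) = \frac{163}{5}$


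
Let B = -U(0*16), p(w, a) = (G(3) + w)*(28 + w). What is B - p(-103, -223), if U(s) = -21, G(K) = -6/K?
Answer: -7854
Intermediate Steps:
p(w, a) = (-2 + w)*(28 + w) (p(w, a) = (-6/3 + w)*(28 + w) = (-6*⅓ + w)*(28 + w) = (-2 + w)*(28 + w))
B = 21 (B = -1*(-21) = 21)
B - p(-103, -223) = 21 - (-56 + (-103)² + 26*(-103)) = 21 - (-56 + 10609 - 2678) = 21 - 1*7875 = 21 - 7875 = -7854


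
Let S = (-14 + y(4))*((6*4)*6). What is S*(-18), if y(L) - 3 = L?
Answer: 18144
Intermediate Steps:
y(L) = 3 + L
S = -1008 (S = (-14 + (3 + 4))*((6*4)*6) = (-14 + 7)*(24*6) = -7*144 = -1008)
S*(-18) = -1008*(-18) = 18144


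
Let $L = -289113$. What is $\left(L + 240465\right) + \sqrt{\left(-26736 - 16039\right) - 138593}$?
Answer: $-48648 + 6 i \sqrt{5038} \approx -48648.0 + 425.87 i$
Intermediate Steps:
$\left(L + 240465\right) + \sqrt{\left(-26736 - 16039\right) - 138593} = \left(-289113 + 240465\right) + \sqrt{\left(-26736 - 16039\right) - 138593} = -48648 + \sqrt{-42775 - 138593} = -48648 + \sqrt{-181368} = -48648 + 6 i \sqrt{5038}$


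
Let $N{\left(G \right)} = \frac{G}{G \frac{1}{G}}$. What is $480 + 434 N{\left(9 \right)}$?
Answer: $4386$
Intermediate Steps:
$N{\left(G \right)} = G$ ($N{\left(G \right)} = \frac{G}{1} = G 1 = G$)
$480 + 434 N{\left(9 \right)} = 480 + 434 \cdot 9 = 480 + 3906 = 4386$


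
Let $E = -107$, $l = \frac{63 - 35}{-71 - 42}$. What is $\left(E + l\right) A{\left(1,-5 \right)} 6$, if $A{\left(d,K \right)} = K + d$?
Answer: $\frac{290856}{113} \approx 2573.9$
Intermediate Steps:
$l = - \frac{28}{113}$ ($l = \frac{28}{-113} = 28 \left(- \frac{1}{113}\right) = - \frac{28}{113} \approx -0.24779$)
$\left(E + l\right) A{\left(1,-5 \right)} 6 = \left(-107 - \frac{28}{113}\right) \left(-5 + 1\right) 6 = - \frac{12119 \left(\left(-4\right) 6\right)}{113} = \left(- \frac{12119}{113}\right) \left(-24\right) = \frac{290856}{113}$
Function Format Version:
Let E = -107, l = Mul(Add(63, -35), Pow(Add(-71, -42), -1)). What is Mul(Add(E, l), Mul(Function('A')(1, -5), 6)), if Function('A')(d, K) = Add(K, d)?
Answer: Rational(290856, 113) ≈ 2573.9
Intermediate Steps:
l = Rational(-28, 113) (l = Mul(28, Pow(-113, -1)) = Mul(28, Rational(-1, 113)) = Rational(-28, 113) ≈ -0.24779)
Mul(Add(E, l), Mul(Function('A')(1, -5), 6)) = Mul(Add(-107, Rational(-28, 113)), Mul(Add(-5, 1), 6)) = Mul(Rational(-12119, 113), Mul(-4, 6)) = Mul(Rational(-12119, 113), -24) = Rational(290856, 113)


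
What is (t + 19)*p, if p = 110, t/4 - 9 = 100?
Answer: 50050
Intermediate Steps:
t = 436 (t = 36 + 4*100 = 36 + 400 = 436)
(t + 19)*p = (436 + 19)*110 = 455*110 = 50050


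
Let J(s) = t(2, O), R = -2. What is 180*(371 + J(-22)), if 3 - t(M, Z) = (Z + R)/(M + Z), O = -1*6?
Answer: 66960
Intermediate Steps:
O = -6
t(M, Z) = 3 - (-2 + Z)/(M + Z) (t(M, Z) = 3 - (Z - 2)/(M + Z) = 3 - (-2 + Z)/(M + Z))
J(s) = 1 (J(s) = (2 + 2*(-6) + 3*2)/(2 - 6) = (2 - 12 + 6)/(-4) = -¼*(-4) = 1)
180*(371 + J(-22)) = 180*(371 + 1) = 180*372 = 66960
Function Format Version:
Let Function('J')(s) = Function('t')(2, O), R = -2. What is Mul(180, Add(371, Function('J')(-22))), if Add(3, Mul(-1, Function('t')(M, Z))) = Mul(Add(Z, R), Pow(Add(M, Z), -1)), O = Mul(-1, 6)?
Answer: 66960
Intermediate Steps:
O = -6
Function('t')(M, Z) = Add(3, Mul(-1, Pow(Add(M, Z), -1), Add(-2, Z))) (Function('t')(M, Z) = Add(3, Mul(-1, Mul(Add(Z, -2), Pow(Add(M, Z), -1)))) = Add(3, Mul(-1, Mul(Add(-2, Z), Pow(Add(M, Z), -1)))) = Add(3, Mul(-1, Mul(Pow(Add(M, Z), -1), Add(-2, Z)))) = Add(3, Mul(-1, Pow(Add(M, Z), -1), Add(-2, Z))))
Function('J')(s) = 1 (Function('J')(s) = Mul(Pow(Add(2, -6), -1), Add(2, Mul(2, -6), Mul(3, 2))) = Mul(Pow(-4, -1), Add(2, -12, 6)) = Mul(Rational(-1, 4), -4) = 1)
Mul(180, Add(371, Function('J')(-22))) = Mul(180, Add(371, 1)) = Mul(180, 372) = 66960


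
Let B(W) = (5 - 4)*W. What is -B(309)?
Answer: -309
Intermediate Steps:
B(W) = W (B(W) = 1*W = W)
-B(309) = -1*309 = -309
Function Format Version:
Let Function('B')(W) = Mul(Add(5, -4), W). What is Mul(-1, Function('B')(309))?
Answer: -309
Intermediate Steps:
Function('B')(W) = W (Function('B')(W) = Mul(1, W) = W)
Mul(-1, Function('B')(309)) = Mul(-1, 309) = -309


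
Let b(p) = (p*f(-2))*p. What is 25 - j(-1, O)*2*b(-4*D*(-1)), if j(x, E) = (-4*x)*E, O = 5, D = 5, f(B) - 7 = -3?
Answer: -63975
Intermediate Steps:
f(B) = 4 (f(B) = 7 - 3 = 4)
j(x, E) = -4*E*x
b(p) = 4*p² (b(p) = (p*4)*p = (4*p)*p = 4*p²)
25 - j(-1, O)*2*b(-4*D*(-1)) = 25 - -4*5*(-1)*2*4*(-4*5*(-1))² = 25 - 20*2*4*(-20*(-1))² = 25 - 40*4*20² = 25 - 40*4*400 = 25 - 40*1600 = 25 - 1*64000 = 25 - 64000 = -63975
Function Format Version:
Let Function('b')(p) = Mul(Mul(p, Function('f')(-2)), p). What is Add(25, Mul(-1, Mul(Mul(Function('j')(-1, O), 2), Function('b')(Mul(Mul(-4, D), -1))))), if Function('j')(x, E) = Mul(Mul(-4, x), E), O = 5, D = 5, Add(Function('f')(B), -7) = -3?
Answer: -63975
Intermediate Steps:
Function('f')(B) = 4 (Function('f')(B) = Add(7, -3) = 4)
Function('j')(x, E) = Mul(-4, E, x)
Function('b')(p) = Mul(4, Pow(p, 2)) (Function('b')(p) = Mul(Mul(p, 4), p) = Mul(Mul(4, p), p) = Mul(4, Pow(p, 2)))
Add(25, Mul(-1, Mul(Mul(Function('j')(-1, O), 2), Function('b')(Mul(Mul(-4, D), -1))))) = Add(25, Mul(-1, Mul(Mul(Mul(-4, 5, -1), 2), Mul(4, Pow(Mul(Mul(-4, 5), -1), 2))))) = Add(25, Mul(-1, Mul(Mul(20, 2), Mul(4, Pow(Mul(-20, -1), 2))))) = Add(25, Mul(-1, Mul(40, Mul(4, Pow(20, 2))))) = Add(25, Mul(-1, Mul(40, Mul(4, 400)))) = Add(25, Mul(-1, Mul(40, 1600))) = Add(25, Mul(-1, 64000)) = Add(25, -64000) = -63975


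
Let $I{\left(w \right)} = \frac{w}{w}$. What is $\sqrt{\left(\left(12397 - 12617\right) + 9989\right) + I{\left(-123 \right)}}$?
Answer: $\sqrt{9770} \approx 98.843$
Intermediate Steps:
$I{\left(w \right)} = 1$
$\sqrt{\left(\left(12397 - 12617\right) + 9989\right) + I{\left(-123 \right)}} = \sqrt{\left(\left(12397 - 12617\right) + 9989\right) + 1} = \sqrt{\left(-220 + 9989\right) + 1} = \sqrt{9769 + 1} = \sqrt{9770}$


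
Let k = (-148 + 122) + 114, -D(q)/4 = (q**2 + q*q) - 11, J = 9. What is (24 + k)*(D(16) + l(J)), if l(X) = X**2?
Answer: -215376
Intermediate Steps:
D(q) = 44 - 8*q**2 (D(q) = -4*((q**2 + q*q) - 11) = -4*((q**2 + q**2) - 11) = -4*(2*q**2 - 11) = -4*(-11 + 2*q**2) = 44 - 8*q**2)
k = 88 (k = -26 + 114 = 88)
(24 + k)*(D(16) + l(J)) = (24 + 88)*((44 - 8*16**2) + 9**2) = 112*((44 - 8*256) + 81) = 112*((44 - 2048) + 81) = 112*(-2004 + 81) = 112*(-1923) = -215376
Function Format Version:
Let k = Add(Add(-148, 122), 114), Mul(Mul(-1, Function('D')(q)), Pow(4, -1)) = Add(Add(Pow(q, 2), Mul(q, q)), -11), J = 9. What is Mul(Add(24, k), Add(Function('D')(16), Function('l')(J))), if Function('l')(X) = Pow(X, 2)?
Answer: -215376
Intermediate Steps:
Function('D')(q) = Add(44, Mul(-8, Pow(q, 2))) (Function('D')(q) = Mul(-4, Add(Add(Pow(q, 2), Mul(q, q)), -11)) = Mul(-4, Add(Add(Pow(q, 2), Pow(q, 2)), -11)) = Mul(-4, Add(Mul(2, Pow(q, 2)), -11)) = Mul(-4, Add(-11, Mul(2, Pow(q, 2)))) = Add(44, Mul(-8, Pow(q, 2))))
k = 88 (k = Add(-26, 114) = 88)
Mul(Add(24, k), Add(Function('D')(16), Function('l')(J))) = Mul(Add(24, 88), Add(Add(44, Mul(-8, Pow(16, 2))), Pow(9, 2))) = Mul(112, Add(Add(44, Mul(-8, 256)), 81)) = Mul(112, Add(Add(44, -2048), 81)) = Mul(112, Add(-2004, 81)) = Mul(112, -1923) = -215376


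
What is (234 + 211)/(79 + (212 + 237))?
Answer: 445/528 ≈ 0.84280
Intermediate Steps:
(234 + 211)/(79 + (212 + 237)) = 445/(79 + 449) = 445/528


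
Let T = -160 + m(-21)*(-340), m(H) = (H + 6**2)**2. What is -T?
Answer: 76660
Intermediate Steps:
m(H) = (36 + H)**2 (m(H) = (H + 36)**2 = (36 + H)**2)
T = -76660 (T = -160 + (36 - 21)**2*(-340) = -160 + 15**2*(-340) = -160 + 225*(-340) = -160 - 76500 = -76660)
-T = -1*(-76660) = 76660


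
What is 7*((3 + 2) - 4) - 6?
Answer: 1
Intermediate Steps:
7*((3 + 2) - 4) - 6 = 7*(5 - 4) - 6 = 7*1 - 6 = 7 - 6 = 1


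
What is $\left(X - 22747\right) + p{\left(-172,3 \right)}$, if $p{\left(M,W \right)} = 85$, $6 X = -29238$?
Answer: $-27535$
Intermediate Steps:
$X = -4873$ ($X = \frac{1}{6} \left(-29238\right) = -4873$)
$\left(X - 22747\right) + p{\left(-172,3 \right)} = \left(-4873 - 22747\right) + 85 = -27620 + 85 = -27535$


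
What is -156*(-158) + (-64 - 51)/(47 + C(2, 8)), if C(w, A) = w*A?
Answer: 1552709/63 ≈ 24646.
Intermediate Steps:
C(w, A) = A*w
-156*(-158) + (-64 - 51)/(47 + C(2, 8)) = -156*(-158) + (-64 - 51)/(47 + 8*2) = 24648 - 115/(47 + 16) = 24648 - 115/63 = 1552709/63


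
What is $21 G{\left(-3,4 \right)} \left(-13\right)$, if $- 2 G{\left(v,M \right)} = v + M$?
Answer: $\frac{273}{2} \approx 136.5$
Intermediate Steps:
$G{\left(v,M \right)} = - \frac{M}{2} - \frac{v}{2}$ ($G{\left(v,M \right)} = - \frac{v + M}{2} = - \frac{M + v}{2} = - \frac{M}{2} - \frac{v}{2}$)
$21 G{\left(-3,4 \right)} \left(-13\right) = 21 \left(\left(- \frac{1}{2}\right) 4 - - \frac{3}{2}\right) \left(-13\right) = 21 \left(-2 + \frac{3}{2}\right) \left(-13\right) = 21 \left(- \frac{1}{2}\right) \left(-13\right) = \left(- \frac{21}{2}\right) \left(-13\right) = \frac{273}{2}$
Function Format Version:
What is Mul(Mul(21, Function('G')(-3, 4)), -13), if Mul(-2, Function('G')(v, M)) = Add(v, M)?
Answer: Rational(273, 2) ≈ 136.50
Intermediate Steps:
Function('G')(v, M) = Add(Mul(Rational(-1, 2), M), Mul(Rational(-1, 2), v)) (Function('G')(v, M) = Mul(Rational(-1, 2), Add(v, M)) = Mul(Rational(-1, 2), Add(M, v)) = Add(Mul(Rational(-1, 2), M), Mul(Rational(-1, 2), v)))
Mul(Mul(21, Function('G')(-3, 4)), -13) = Mul(Mul(21, Add(Mul(Rational(-1, 2), 4), Mul(Rational(-1, 2), -3))), -13) = Mul(Mul(21, Add(-2, Rational(3, 2))), -13) = Mul(Mul(21, Rational(-1, 2)), -13) = Mul(Rational(-21, 2), -13) = Rational(273, 2)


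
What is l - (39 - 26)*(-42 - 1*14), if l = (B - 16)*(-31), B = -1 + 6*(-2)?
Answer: 1627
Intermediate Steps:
B = -13 (B = -1 - 12 = -13)
l = 899 (l = (-13 - 16)*(-31) = -29*(-31) = 899)
l - (39 - 26)*(-42 - 1*14) = 899 - (39 - 26)*(-42 - 1*14) = 899 - 13*(-42 - 14) = 899 - 13*(-56) = 899 - 1*(-728) = 899 + 728 = 1627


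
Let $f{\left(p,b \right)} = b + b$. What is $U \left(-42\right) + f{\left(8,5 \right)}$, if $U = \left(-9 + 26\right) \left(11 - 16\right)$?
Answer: $3580$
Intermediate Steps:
$U = -85$ ($U = 17 \left(-5\right) = -85$)
$f{\left(p,b \right)} = 2 b$
$U \left(-42\right) + f{\left(8,5 \right)} = \left(-85\right) \left(-42\right) + 2 \cdot 5 = 3570 + 10 = 3580$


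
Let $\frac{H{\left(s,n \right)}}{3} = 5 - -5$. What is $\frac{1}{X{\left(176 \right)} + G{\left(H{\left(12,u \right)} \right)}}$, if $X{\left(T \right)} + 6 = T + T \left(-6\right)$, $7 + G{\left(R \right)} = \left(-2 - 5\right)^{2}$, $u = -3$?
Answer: $- \frac{1}{844} \approx -0.0011848$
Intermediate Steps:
$H{\left(s,n \right)} = 30$ ($H{\left(s,n \right)} = 3 \left(5 - -5\right) = 3 \left(5 + 5\right) = 3 \cdot 10 = 30$)
$G{\left(R \right)} = 42$ ($G{\left(R \right)} = -7 + \left(-2 - 5\right)^{2} = -7 + \left(-7\right)^{2} = -7 + 49 = 42$)
$X{\left(T \right)} = -6 - 5 T$ ($X{\left(T \right)} = -6 + \left(T + T \left(-6\right)\right) = -6 + \left(T - 6 T\right) = -6 - 5 T$)
$\frac{1}{X{\left(176 \right)} + G{\left(H{\left(12,u \right)} \right)}} = \frac{1}{\left(-6 - 880\right) + 42} = \frac{1}{-886 + 42} = \frac{1}{-844} = - \frac{1}{844}$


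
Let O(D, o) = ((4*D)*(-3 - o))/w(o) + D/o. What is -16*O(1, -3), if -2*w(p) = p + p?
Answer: 16/3 ≈ 5.3333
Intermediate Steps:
w(p) = -p (w(p) = -(p + p)/2 = -p)
O(D, o) = D/o - 4*D*(-3 - o)/o (O(D, o) = ((4*D)*(-3 - o))/((-o)) + D/o = (4*D*(-3 - o))*(-1/o) + D/o = -4*D*(-3 - o)/o + D/o = D/o - 4*D*(-3 - o)/o)
-16*O(1, -3) = -16*(13 + 4*(-3))/(-3) = -16*(-1)*(13 - 12)/3 = -16*(-1)/3 = -16*(-⅓) = 16/3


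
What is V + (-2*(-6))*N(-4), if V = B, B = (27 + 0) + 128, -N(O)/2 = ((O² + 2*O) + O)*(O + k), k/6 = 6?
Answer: -2917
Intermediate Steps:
k = 36 (k = 6*6 = 36)
N(O) = -2*(36 + O)*(O² + 3*O) (N(O) = -2*((O² + 2*O) + O)*(O + 36) = -2*(O² + 3*O)*(36 + O) = -2*(36 + O)*(O² + 3*O))
B = 155 (B = 27 + 128 = 155)
V = 155
V + (-2*(-6))*N(-4) = 155 + (-2*(-6))*(-2*(-4)*(108 + (-4)² + 39*(-4))) = 155 + 12*(-2*(-4)*(108 + 16 - 156)) = 155 + 12*(-2*(-4)*(-32)) = 155 + 12*(-256) = 155 - 3072 = -2917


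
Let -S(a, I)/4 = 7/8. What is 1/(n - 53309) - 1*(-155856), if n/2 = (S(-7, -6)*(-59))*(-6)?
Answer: 8694738671/55787 ≈ 1.5586e+5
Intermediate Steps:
S(a, I) = -7/2 (S(a, I) = -28/8 = -4*7/8 = -7/2)
n = -2478 (n = 2*(-7/2*(-59)*(-6)) = 2*((413/2)*(-6)) = 2*(-1239) = -2478)
1/(n - 53309) - 1*(-155856) = 1/(-2478 - 53309) - 1*(-155856) = 1/(-55787) + 155856 = -1/55787 + 155856 = 8694738671/55787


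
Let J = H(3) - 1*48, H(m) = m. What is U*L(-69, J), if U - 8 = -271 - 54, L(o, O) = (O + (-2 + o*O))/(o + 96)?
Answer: -969386/27 ≈ -35903.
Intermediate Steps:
J = -45 (J = 3 - 1*48 = 3 - 48 = -45)
L(o, O) = (-2 + O + O*o)/(96 + o) (L(o, O) = (O + (-2 + O*o))/(96 + o) = (-2 + O + O*o)/(96 + o))
U = -317 (U = 8 + (-271 - 54) = 8 - 325 = -317)
U*L(-69, J) = -317*(-2 - 45 - 45*(-69))/(96 - 69) = -317*(-2 - 45 + 3105)/27 = -317*3058/27 = -969386/27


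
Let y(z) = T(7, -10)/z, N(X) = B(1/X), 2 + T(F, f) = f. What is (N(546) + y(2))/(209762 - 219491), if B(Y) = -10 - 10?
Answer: 26/9729 ≈ 0.0026724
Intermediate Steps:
T(F, f) = -2 + f
B(Y) = -20
N(X) = -20
y(z) = -12/z (y(z) = (-2 - 10)/z = -12/z)
(N(546) + y(2))/(209762 - 219491) = (-20 - 12/2)/(209762 - 219491) = (-20 - 12*½)/(-9729) = (-20 - 6)*(-1/9729) = -26*(-1/9729) = 26/9729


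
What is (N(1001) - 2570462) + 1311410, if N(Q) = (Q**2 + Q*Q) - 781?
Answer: 744169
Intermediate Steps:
N(Q) = -781 + 2*Q**2 (N(Q) = (Q**2 + Q**2) - 781 = 2*Q**2 - 781 = -781 + 2*Q**2)
(N(1001) - 2570462) + 1311410 = ((-781 + 2*1001**2) - 2570462) + 1311410 = ((-781 + 2*1002001) - 2570462) + 1311410 = ((-781 + 2004002) - 2570462) + 1311410 = (2003221 - 2570462) + 1311410 = -567241 + 1311410 = 744169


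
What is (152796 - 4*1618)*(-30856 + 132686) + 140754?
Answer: 14900313674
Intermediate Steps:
(152796 - 4*1618)*(-30856 + 132686) + 140754 = (152796 - 6472)*101830 + 140754 = 146324*101830 + 140754 = 14900172920 + 140754 = 14900313674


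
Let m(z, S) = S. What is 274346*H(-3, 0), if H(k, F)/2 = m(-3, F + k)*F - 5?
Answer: -2743460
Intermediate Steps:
H(k, F) = -10 + 2*F*(F + k) (H(k, F) = 2*((F + k)*F - 5) = 2*(F*(F + k) - 5) = 2*(-5 + F*(F + k)) = -10 + 2*F*(F + k))
274346*H(-3, 0) = 274346*(-10 + 2*0*(0 - 3)) = 274346*(-10 + 2*0*(-3)) = 274346*(-10 + 0) = 274346*(-10) = -2743460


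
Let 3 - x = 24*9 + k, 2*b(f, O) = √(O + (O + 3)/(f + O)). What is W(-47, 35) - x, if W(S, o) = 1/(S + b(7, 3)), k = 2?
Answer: 4746945/22081 - 3*√10/22081 ≈ 214.98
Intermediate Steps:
b(f, O) = √(O + (3 + O)/(O + f))/2 (b(f, O) = √(O + (O + 3)/(f + O))/2 = √(O + (3 + O)/(O + f))/2)
W(S, o) = 1/(S + 3*√10/10) (W(S, o) = 1/(S + √((3 + 3 + 3*(3 + 7))/(3 + 7))/2) = 1/(S + √((3 + 3 + 3*10)/10)/2) = 1/(S + √((3 + 3 + 30)/10)/2) = 1/(S + √((⅒)*36)/2) = 1/(S + √(18/5)/2) = 1/(S + (3*√10/5)/2) = 1/(S + 3*√10/10))
x = -215 (x = 3 - (24*9 + 2) = 3 - (216 + 2) = 3 - 1*218 = 3 - 218 = -215)
W(-47, 35) - x = 10/(3*√10 + 10*(-47)) - 1*(-215) = 10/(3*√10 - 470) + 215 = 10/(-470 + 3*√10) + 215 = 215 + 10/(-470 + 3*√10)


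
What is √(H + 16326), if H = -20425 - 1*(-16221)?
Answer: √12122 ≈ 110.10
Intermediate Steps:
H = -4204 (H = -20425 + 16221 = -4204)
√(H + 16326) = √(-4204 + 16326) = √12122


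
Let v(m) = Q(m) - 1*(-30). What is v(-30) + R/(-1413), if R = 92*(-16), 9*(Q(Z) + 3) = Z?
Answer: 34913/1413 ≈ 24.708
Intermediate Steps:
Q(Z) = -3 + Z/9
R = -1472
v(m) = 27 + m/9 (v(m) = (-3 + m/9) - 1*(-30) = (-3 + m/9) + 30 = 27 + m/9)
v(-30) + R/(-1413) = (27 + (1/9)*(-30)) - 1472/(-1413) = (27 - 10/3) - 1472*(-1/1413) = 71/3 + 1472/1413 = 34913/1413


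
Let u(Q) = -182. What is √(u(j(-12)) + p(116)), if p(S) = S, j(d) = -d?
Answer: I*√66 ≈ 8.124*I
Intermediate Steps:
√(u(j(-12)) + p(116)) = √(-182 + 116) = √(-66) = I*√66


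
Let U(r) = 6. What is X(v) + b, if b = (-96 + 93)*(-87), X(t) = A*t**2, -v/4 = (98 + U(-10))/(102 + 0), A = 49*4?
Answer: 9158605/2601 ≈ 3521.2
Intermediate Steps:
A = 196
v = -208/51 (v = -4*(98 + 6)/(102 + 0) = -416/102 = -4*52/51 = -208/51 ≈ -4.0784)
X(t) = 196*t**2
b = 261 (b = -3*(-87) = 261)
X(v) + b = 196*(-208/51)**2 + 261 = 196*(43264/2601) + 261 = 8479744/2601 + 261 = 9158605/2601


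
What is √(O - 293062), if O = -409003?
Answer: I*√702065 ≈ 837.89*I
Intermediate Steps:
√(O - 293062) = √(-409003 - 293062) = √(-702065) = I*√702065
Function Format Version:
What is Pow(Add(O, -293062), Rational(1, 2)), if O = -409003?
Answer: Mul(I, Pow(702065, Rational(1, 2))) ≈ Mul(837.89, I)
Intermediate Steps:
Pow(Add(O, -293062), Rational(1, 2)) = Pow(Add(-409003, -293062), Rational(1, 2)) = Pow(-702065, Rational(1, 2)) = Mul(I, Pow(702065, Rational(1, 2)))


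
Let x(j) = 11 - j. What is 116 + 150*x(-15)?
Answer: 4016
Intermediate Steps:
116 + 150*x(-15) = 116 + 150*(11 - 1*(-15)) = 116 + 150*(11 + 15) = 116 + 150*26 = 116 + 3900 = 4016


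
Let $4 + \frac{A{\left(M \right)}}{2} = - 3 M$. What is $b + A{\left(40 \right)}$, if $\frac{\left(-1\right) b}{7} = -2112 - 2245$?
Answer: $30251$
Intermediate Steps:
$b = 30499$ ($b = - 7 \left(-2112 - 2245\right) = \left(-7\right) \left(-4357\right) = 30499$)
$A{\left(M \right)} = -8 - 6 M$ ($A{\left(M \right)} = -8 + 2 \left(- 3 M\right) = -8 - 6 M$)
$b + A{\left(40 \right)} = 30499 - 248 = 30251$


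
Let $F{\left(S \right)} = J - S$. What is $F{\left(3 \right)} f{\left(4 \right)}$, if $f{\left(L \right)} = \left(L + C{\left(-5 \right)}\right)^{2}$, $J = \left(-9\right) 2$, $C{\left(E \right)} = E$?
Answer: $-21$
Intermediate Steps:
$J = -18$
$F{\left(S \right)} = -18 - S$
$f{\left(L \right)} = \left(-5 + L\right)^{2}$ ($f{\left(L \right)} = \left(L - 5\right)^{2} = \left(-5 + L\right)^{2}$)
$F{\left(3 \right)} f{\left(4 \right)} = \left(-18 - 3\right) \left(-5 + 4\right)^{2} = \left(-18 - 3\right) \left(-1\right)^{2} = \left(-21\right) 1 = -21$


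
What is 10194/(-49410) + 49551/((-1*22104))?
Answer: -49511909/20225160 ≈ -2.4480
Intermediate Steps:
10194/(-49410) + 49551/((-1*22104)) = 10194*(-1/49410) + 49551/(-22104) = -1699/8235 + 49551*(-1/22104) = -1699/8235 - 16517/7368 = -49511909/20225160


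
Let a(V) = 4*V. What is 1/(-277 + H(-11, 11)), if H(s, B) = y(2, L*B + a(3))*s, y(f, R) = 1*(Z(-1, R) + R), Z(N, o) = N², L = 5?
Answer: -1/1025 ≈ -0.00097561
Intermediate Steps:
y(f, R) = 1 + R (y(f, R) = 1*((-1)² + R) = 1*(1 + R) = 1 + R)
H(s, B) = s*(13 + 5*B) (H(s, B) = (1 + (5*B + 4*3))*s = (1 + (5*B + 12))*s = (1 + (12 + 5*B))*s = (13 + 5*B)*s = s*(13 + 5*B))
1/(-277 + H(-11, 11)) = 1/(-277 - 11*(13 + 5*11)) = 1/(-277 - 11*(13 + 55)) = 1/(-277 - 11*68) = 1/(-277 - 748) = 1/(-1025) = -1/1025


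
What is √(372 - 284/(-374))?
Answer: √13035022/187 ≈ 19.307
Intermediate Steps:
√(372 - 284/(-374)) = √(372 - 284*(-1/374)) = √(372 + 142/187) = √(69706/187) = √13035022/187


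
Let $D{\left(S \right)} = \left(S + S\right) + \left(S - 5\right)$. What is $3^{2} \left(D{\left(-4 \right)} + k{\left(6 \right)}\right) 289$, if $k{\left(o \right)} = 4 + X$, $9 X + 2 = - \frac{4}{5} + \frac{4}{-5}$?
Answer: $- \frac{174267}{5} \approx -34853.0$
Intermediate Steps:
$D{\left(S \right)} = -5 + 3 S$ ($D{\left(S \right)} = 2 S + \left(S - 5\right) = 2 S + \left(-5 + S\right) = -5 + 3 S$)
$X = - \frac{2}{5}$ ($X = - \frac{2}{9} + \frac{- \frac{4}{5} + \frac{4}{-5}}{9} = - \frac{2}{9} + \frac{\left(-4\right) \frac{1}{5} + 4 \left(- \frac{1}{5}\right)}{9} = - \frac{2}{9} + \frac{- \frac{4}{5} - \frac{4}{5}}{9} = - \frac{2}{9} + \frac{1}{9} \left(- \frac{8}{5}\right) = - \frac{2}{9} - \frac{8}{45} = - \frac{2}{5} \approx -0.4$)
$k{\left(o \right)} = \frac{18}{5}$ ($k{\left(o \right)} = 4 - \frac{2}{5} = \frac{18}{5}$)
$3^{2} \left(D{\left(-4 \right)} + k{\left(6 \right)}\right) 289 = 3^{2} \left(\left(-5 + 3 \left(-4\right)\right) + \frac{18}{5}\right) 289 = 9 \left(\left(-5 - 12\right) + \frac{18}{5}\right) 289 = 9 \left(-17 + \frac{18}{5}\right) 289 = 9 \left(- \frac{67}{5}\right) 289 = \left(- \frac{603}{5}\right) 289 = - \frac{174267}{5}$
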